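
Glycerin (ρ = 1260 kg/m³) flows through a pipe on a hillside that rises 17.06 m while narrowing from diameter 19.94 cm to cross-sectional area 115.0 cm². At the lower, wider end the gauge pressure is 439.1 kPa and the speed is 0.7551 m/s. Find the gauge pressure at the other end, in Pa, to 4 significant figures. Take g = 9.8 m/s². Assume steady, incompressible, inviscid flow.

P₂ ≈ 226200 Pa

By continuity, v₂ = v₁·A₁/A₂ = 0.7551·(312.3/115.0) = 2.050 m/s.
Applying Bernoulli between the two ends and solving for P₂: P₂ = P₁ + ½ρ(v₁² − v₂²) − ρgΔh.
P₂ = 439100 + ½·1260·(0.7551² − 2.050²) − 1260·9.8·(+17.06) = 439100 + (-2289) − (210700) = 226200 Pa.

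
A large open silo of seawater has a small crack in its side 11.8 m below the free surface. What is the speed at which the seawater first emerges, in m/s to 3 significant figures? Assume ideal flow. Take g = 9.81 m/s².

Bernoulli from surface to hole (P equal, v_surface ≈ 0): v = √(2gh) = √(2×9.81×11.8) = 15.2 m/s.

15.2 m/s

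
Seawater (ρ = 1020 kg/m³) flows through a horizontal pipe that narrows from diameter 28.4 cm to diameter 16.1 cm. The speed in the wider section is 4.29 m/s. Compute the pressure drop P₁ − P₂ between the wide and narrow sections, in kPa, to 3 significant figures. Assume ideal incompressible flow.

Continuity gives A₁v₁ = A₂v₂, so v₂ = (633 cm²)/(204 cm²) × 4.29 m/s = 13.3 m/s.
The pipe is horizontal, so Bernoulli reduces to P₁ + ½ρv₁² = P₂ + ½ρv₂².
P₁ − P₂ = ½·1020·(13.3² − 4.29²) = ½·1020·160 = 81500 Pa.

ΔP ≈ 81.5 kPa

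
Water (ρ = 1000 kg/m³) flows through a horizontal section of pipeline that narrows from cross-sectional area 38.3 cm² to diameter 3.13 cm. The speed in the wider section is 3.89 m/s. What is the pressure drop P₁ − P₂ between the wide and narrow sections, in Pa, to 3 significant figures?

The volume flow rate is constant, so v₂ = (A₁/A₂)v₁ = (38.3/7.69)·3.89 = 19.4 m/s.
The pipe is horizontal, so Bernoulli reduces to P₁ + ½ρv₁² = P₂ + ½ρv₂².
P₁ − P₂ = ½·1000·(19.4² − 3.89²) = ½·1000·360 = 180000 Pa.

ΔP ≈ 180000 Pa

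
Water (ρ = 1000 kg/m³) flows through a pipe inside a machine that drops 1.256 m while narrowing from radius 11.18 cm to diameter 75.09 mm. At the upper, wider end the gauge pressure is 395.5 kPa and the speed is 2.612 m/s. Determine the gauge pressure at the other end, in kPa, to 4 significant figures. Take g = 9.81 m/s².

Mass conservation (A₁v₁ = A₂v₂) gives v₂ = 2.612 × 392.7/44.28 = 23.16 m/s.
Applying Bernoulli between the two ends and solving for P₂: P₂ = P₁ + ½ρ(v₁² − v₂²) − ρgΔh.
P₂ = 395500 + ½·1000·(2.612² − 23.16²) − 1000·9.81·(−1.256) = 395500 + (-264800) − (-12320) = 143000 Pa.

143.0 kPa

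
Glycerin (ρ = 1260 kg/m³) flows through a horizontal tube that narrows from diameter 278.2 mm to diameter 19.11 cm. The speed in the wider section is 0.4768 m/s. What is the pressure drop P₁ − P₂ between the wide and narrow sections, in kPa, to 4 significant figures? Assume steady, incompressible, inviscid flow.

The volume flow rate is constant, so v₂ = (A₁/A₂)v₁ = (607.9/286.8)·0.4768 = 1.010 m/s.
With no height change, Bernoulli's equation is P₁ + ½ρv₁² = P₂ + ½ρv₂².
P₁ − P₂ = ½·1260·(1.010² − 0.4768²) = ½·1260·0.7937 = 500.1 Pa.

0.5001 kPa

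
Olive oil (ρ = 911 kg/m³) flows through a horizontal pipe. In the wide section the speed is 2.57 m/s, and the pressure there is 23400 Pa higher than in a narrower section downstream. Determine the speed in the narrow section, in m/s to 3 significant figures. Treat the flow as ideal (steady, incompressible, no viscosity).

Horizontal Bernoulli: P₁ + ½ρv₁² = P₂ + ½ρv₂², so v₂² = v₁² + 2(P₁ − P₂)/ρ.
v₂ = √(2.57² + 2·23400/911) = √(6.60 + 51.4) = 7.61 m/s.

v₂ ≈ 7.61 m/s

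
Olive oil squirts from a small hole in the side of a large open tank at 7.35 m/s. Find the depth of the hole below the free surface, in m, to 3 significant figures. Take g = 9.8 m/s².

Inverting v = √(2gh) gives h = v² / 2g.
h = 7.35²/(2·9.8) = 54.0/19.60 = 2.76 m.

h = 2.76 m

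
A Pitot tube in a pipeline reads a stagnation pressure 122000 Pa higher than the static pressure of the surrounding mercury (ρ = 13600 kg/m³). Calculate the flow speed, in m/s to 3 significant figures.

4.24 m/s

The dynamic pressure equals the rise in static pressure at the stagnation point: ΔP = ½ρv².
v = √(2ΔP/ρ) = √(2·122000/13600) = 4.24 m/s.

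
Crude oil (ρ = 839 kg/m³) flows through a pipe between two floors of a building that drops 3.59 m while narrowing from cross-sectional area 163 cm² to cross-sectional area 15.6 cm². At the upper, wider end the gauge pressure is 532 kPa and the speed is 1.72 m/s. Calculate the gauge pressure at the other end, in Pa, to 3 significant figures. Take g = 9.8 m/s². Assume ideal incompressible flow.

P₂ = 427000 Pa

Continuity gives A₁v₁ = A₂v₂, so v₂ = (163 cm²)/(15.6 cm²) × 1.72 m/s = 18.0 m/s.
Bernoulli: P₁ + ½ρv₁² + ρg h₁ = P₂ + ½ρv₂² + ρg h₂, so P₂ = P₁ + ½ρ(v₁² − v₂²) − ρg(h₂ − h₁).
P₂ = 532000 + ½·839·(1.72² − 18.0²) − 839·9.8·(−3.59) = 532000 + (-134000) − (-29500) = 427000 Pa.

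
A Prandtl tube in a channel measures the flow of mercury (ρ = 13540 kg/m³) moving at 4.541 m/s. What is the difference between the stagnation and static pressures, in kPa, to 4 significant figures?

Bernoulli between the free stream and the stagnation point: ½ρv² = P_stag − P_static.
ΔP = ½·13540·4.541² = 139600 Pa.

ΔP ≈ 139.6 kPa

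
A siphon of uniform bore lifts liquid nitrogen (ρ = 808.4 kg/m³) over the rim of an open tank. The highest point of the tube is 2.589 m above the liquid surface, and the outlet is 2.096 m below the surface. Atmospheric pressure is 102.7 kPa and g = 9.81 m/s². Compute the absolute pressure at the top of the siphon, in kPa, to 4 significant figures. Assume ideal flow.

The outlet speed comes from Torricelli: v = √(2g·2.096) = 6.413 m/s.
With constant cross-section the crest speed equals v; applying Bernoulli from the surface up to the crest, P_top = P_atm − ½ρv² − ρg·h_top.
P_top = 102700 − ½·808.4·6.413² − 808.4·9.81·2.589 = 65550 Pa.

P_top = 65.55 kPa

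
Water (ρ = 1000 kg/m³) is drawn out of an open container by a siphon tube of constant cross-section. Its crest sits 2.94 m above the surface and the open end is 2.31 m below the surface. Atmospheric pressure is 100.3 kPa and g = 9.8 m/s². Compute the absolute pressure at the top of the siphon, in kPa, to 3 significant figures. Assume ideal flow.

From the surface to the outlet (both open to atmosphere, surface at rest): v = √(2g·h_out) = √(2·9.8·2.31) = 6.73 m/s.
Continuity keeps v the same throughout the tube; from surface to crest, P_atm + 0 = P_top + ½ρv² + ρg·h_top.
P_top = 100300 − ½·1000·6.73² − 1000·9.8·2.94 = 48800 Pa.

P_top ≈ 48.9 kPa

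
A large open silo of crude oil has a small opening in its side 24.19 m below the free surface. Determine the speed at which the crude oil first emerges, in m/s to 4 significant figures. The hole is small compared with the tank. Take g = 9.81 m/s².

Torricelli's result v = √(2gh) gives v = √(2·9.81·24.19) = 21.79 m/s.

21.79 m/s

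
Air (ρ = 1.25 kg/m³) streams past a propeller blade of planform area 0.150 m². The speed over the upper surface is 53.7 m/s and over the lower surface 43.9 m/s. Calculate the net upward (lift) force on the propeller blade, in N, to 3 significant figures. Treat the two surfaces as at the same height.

With equal heights on the two surfaces, Bernoulli gives P_lower − P_upper = ½ρ(v_upper² − v_lower²).
ΔP = ½·1.25·(53.7² − 43.9²) = 598 Pa.
Lift = ΔP · A = 598 × 0.150 = 89.7 N.

89.7 N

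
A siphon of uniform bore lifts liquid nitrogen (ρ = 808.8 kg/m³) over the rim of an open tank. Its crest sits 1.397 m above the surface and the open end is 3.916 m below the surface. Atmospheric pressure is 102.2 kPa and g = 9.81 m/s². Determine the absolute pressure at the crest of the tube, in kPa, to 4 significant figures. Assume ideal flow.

From the surface to the outlet (both open to atmosphere, surface at rest): v = √(2g·h_out) = √(2·9.81·3.916) = 8.765 m/s.
Continuity keeps v the same throughout the tube; from surface to crest, P_atm + 0 = P_top + ½ρv² + ρg·h_top.
P_top = 102200 − ½·808.8·8.765² − 808.8·9.81·1.397 = 60040 Pa.

60.04 kPa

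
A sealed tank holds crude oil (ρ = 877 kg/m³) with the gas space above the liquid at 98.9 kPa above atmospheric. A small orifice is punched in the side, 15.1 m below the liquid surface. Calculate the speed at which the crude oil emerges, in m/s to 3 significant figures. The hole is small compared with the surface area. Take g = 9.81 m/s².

Take point 1 at the surface (v₁ ≈ 0) and point 2 at the hole (at atmospheric pressure). Bernoulli: P₁ + ρg h = P_atm + ½ρv₂².
With P₁ − P_atm = 98900 Pa, v₂ = √(2gh + 2ΔP/ρ) = √(2·9.81·15.1 + 2·98900/877) = 22.8 m/s.

v ≈ 22.8 m/s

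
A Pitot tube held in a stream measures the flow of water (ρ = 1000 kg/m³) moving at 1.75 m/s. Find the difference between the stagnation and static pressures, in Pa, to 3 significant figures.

The dynamic pressure equals the rise in static pressure at the stagnation point: ΔP = ½ρv².
ΔP = ½·1000·1.75² = 1530 Pa.

ΔP ≈ 1530 Pa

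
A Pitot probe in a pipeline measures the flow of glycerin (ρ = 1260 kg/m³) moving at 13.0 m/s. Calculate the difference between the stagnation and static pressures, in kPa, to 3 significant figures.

Bernoulli between the free stream and the stagnation point: ½ρv² = P_stag − P_static.
ΔP = ½·1260·13.0² = 106000 Pa.

ΔP = 106 kPa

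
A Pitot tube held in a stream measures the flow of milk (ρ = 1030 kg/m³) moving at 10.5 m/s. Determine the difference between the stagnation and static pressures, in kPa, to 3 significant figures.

56.8 kPa

At the stagnation point the flow is brought to rest, so Bernoulli gives P_stag − P_static = ½ρv².
ΔP = ½·1030·10.5² = 56800 Pa.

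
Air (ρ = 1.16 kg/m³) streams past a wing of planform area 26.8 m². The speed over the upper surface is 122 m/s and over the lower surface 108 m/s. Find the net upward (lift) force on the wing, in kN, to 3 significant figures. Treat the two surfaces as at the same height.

From P + ½ρv² = const at equal height, P_low − P_up = ½ρ(v_up² − v_low²).
ΔP = ½·1.16·(122² − 108²) = 1870 Pa.
Lift = ΔP · A = 1870 × 26.8 = 50100 N.

F ≈ 50.1 kN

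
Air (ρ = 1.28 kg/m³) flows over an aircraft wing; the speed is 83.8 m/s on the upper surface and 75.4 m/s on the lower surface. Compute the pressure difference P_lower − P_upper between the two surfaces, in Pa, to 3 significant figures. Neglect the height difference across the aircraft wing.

ΔP ≈ 856 Pa

Bernoulli (same height): P_lower − P_upper = ½ρ(v_upper² − v_lower²).
ΔP = ½·1.28·(83.8² − 75.4²) = 856 Pa.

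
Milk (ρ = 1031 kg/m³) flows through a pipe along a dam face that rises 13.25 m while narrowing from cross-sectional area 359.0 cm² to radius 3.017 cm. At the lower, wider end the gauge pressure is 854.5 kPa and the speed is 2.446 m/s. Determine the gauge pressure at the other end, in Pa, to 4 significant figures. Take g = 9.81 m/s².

The volume flow rate is constant, so v₂ = (A₁/A₂)v₁ = (359.0/28.60)·2.446 = 30.71 m/s.
Applying Bernoulli between the two ends and solving for P₂: P₂ = P₁ + ½ρ(v₁² − v₂²) − ρgΔh.
P₂ = 854500 + ½·1031·(2.446² − 30.71²) − 1031·9.81·(+13.25) = 854500 + (-483000) − (134000) = 237500 Pa.

P₂ = 237500 Pa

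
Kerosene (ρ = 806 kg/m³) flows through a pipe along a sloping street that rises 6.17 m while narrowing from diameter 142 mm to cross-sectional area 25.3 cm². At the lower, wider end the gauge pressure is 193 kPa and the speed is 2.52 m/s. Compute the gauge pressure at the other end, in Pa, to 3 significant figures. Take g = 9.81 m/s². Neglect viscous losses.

P₂ = 46500 Pa

Continuity gives A₁v₁ = A₂v₂, so v₂ = (158 cm²)/(25.3 cm²) × 2.52 m/s = 15.8 m/s.
Applying Bernoulli between the two ends and solving for P₂: P₂ = P₁ + ½ρ(v₁² − v₂²) − ρgΔh.
P₂ = 193000 + ½·806·(2.52² − 15.8²) − 806·9.81·(+6.17) = 193000 + (-97700) − (48800) = 46500 Pa.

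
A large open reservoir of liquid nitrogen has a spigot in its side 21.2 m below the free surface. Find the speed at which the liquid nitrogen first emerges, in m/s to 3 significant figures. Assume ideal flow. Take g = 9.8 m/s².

20.4 m/s

Torricelli's result v = √(2gh) gives v = √(2·9.8·21.2) = 20.4 m/s.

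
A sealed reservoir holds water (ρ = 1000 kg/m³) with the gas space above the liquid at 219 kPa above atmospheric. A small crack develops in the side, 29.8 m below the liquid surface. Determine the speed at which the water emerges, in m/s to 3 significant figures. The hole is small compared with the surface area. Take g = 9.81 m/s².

Take point 1 at the surface (v₁ ≈ 0) and point 2 at the hole (at atmospheric pressure). Bernoulli: P₁ + ρg h = P_atm + ½ρv₂².
With P₁ − P_atm = 219000 Pa, v₂ = √(2gh + 2ΔP/ρ) = √(2·9.81·29.8 + 2·219000/1000) = 32.0 m/s.

32.0 m/s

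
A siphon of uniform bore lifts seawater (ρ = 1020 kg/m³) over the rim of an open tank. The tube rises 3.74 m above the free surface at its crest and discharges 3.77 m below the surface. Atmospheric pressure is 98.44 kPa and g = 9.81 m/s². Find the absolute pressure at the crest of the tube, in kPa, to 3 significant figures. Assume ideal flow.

P_top ≈ 23.3 kPa

From the surface to the outlet (both open to atmosphere, surface at rest): v = √(2g·h_out) = √(2·9.81·3.77) = 8.60 m/s.
Continuity keeps v the same throughout the tube; from surface to crest, P_atm + 0 = P_top + ½ρv² + ρg·h_top.
P_top = 98440 − ½·1020·8.60² − 1020·9.81·3.74 = 23300 Pa.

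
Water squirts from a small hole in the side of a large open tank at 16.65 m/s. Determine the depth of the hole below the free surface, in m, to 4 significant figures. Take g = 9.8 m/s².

Torricelli: v = √(2gh), so h = v²/(2g).
h = 16.65²/(2·9.8) = 277.2/19.60 = 14.14 m.

h = 14.14 m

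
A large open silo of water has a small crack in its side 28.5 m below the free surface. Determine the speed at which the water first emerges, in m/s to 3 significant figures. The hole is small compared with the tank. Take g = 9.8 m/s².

v = 23.6 m/s

Bernoulli from surface to hole (P equal, v_surface ≈ 0): v = √(2gh) = √(2×9.8×28.5) = 23.6 m/s.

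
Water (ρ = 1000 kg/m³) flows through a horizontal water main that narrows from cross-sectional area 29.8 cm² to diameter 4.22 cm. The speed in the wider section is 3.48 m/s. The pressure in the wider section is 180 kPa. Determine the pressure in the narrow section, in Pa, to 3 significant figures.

Continuity gives A₁v₁ = A₂v₂, so v₂ = (29.8 cm²)/(14.0 cm²) × 3.48 m/s = 7.41 m/s.
With no height change, Bernoulli's equation is P₁ + ½ρv₁² = P₂ + ½ρv₂².
P₂ = P₁ − ½ρ(v₂² − v₁²) = 180000 − ½·1000·(7.41² − 3.48²) = 180000 − 21400 = 159000 Pa.

P₂ = 159000 Pa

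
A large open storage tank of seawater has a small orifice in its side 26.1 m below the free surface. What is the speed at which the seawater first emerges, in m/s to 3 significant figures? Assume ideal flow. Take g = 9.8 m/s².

v ≈ 22.6 m/s

Torricelli's result v = √(2gh) gives v = √(2·9.8·26.1) = 22.6 m/s.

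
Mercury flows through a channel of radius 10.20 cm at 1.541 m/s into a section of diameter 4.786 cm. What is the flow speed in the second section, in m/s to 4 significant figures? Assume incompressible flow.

v₂ ≈ 28.00 m/s

Continuity gives A₁v₁ = A₂v₂, so v₂ = (326.9 cm²)/(17.99 cm²) × 1.541 m/s = 28.00 m/s.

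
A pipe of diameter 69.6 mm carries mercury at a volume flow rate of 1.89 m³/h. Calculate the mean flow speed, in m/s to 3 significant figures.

v ≈ 0.138 m/s

Q = 1.89 m³/h = 0.000525 m³/s.
v = Q/A = 0.000525 / 0.00380 = 0.138 m/s.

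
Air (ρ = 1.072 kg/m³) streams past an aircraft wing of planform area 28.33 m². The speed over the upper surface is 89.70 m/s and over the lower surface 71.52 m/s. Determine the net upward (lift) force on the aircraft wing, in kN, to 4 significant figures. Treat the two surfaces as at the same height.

With equal heights on the two surfaces, Bernoulli gives P_lower − P_upper = ½ρ(v_upper² − v_lower²).
ΔP = ½·1.072·(89.70² − 71.52²) = 1571 Pa.
Lift = ΔP · A = 1571 × 28.33 = 44510 N.

F ≈ 44.51 kN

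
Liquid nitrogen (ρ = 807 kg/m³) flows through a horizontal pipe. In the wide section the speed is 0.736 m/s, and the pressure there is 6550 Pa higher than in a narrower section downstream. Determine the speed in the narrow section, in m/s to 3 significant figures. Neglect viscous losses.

v₂ ≈ 4.10 m/s

Horizontal Bernoulli: P₁ + ½ρv₁² = P₂ + ½ρv₂², so v₂² = v₁² + 2(P₁ − P₂)/ρ.
v₂ = √(0.736² + 2·6550/807) = √(0.542 + 16.2) = 4.10 m/s.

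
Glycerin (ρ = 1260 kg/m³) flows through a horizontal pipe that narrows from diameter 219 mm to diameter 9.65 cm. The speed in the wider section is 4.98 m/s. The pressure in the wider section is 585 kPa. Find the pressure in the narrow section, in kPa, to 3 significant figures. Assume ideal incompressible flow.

Continuity gives A₁v₁ = A₂v₂, so v₂ = (377 cm²)/(73.1 cm²) × 4.98 m/s = 25.6 m/s.
Bernoulli (h₁ = h₂): P₁ − P₂ = ½ρ(v₂² − v₁²).
P₂ = P₁ − ½ρ(v₂² − v₁²) = 585000 − ½·1260·(25.6² − 4.98²) = 585000 − 399000 = 186000 Pa.

P₂ ≈ 186 kPa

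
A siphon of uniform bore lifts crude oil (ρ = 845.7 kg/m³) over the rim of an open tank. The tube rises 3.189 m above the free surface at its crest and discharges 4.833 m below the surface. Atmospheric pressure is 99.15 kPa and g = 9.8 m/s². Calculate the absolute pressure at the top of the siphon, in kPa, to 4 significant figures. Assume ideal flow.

The outlet speed comes from Torricelli: v = √(2g·4.833) = 9.733 m/s.
Continuity keeps v the same throughout the tube; from surface to crest, P_atm + 0 = P_top + ½ρv² + ρg·h_top.
P_top = 99150 − ½·845.7·9.733² − 845.7·9.8·3.189 = 32660 Pa.

P_top ≈ 32.66 kPa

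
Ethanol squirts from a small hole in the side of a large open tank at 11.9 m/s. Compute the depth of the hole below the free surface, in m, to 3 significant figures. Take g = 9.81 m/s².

7.22 m

For a small hole in a large open tank, ½v² = gh, giving h = v²/(2g).
h = 11.9²/(2·9.81) = 142/19.62 = 7.22 m.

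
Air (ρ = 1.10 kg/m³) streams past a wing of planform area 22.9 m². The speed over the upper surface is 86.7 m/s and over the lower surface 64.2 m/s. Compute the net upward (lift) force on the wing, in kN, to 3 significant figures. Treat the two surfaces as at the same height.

42.8 kN

With equal heights on the two surfaces, Bernoulli gives P_lower − P_upper = ½ρ(v_upper² − v_lower²).
ΔP = ½·1.10·(86.7² − 64.2²) = 1870 Pa.
Lift = ΔP · A = 1870 × 22.9 = 42800 N.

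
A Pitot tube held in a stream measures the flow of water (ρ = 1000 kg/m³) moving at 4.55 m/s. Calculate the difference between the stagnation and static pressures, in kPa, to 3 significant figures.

ΔP ≈ 10.4 kPa

At the stagnation point the flow is brought to rest, so Bernoulli gives P_stag − P_static = ½ρv².
ΔP = ½·1000·4.55² = 10400 Pa.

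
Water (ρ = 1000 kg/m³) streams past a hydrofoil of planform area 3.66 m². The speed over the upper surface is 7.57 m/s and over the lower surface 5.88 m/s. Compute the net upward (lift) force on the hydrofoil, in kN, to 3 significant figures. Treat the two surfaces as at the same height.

The faster flow above has the lower pressure; Bernoulli (same height) gives ΔP = ½ρ(v_up² − v_low²).
ΔP = ½·1000·(7.57² − 5.88²) = 11400 Pa.
Lift = ΔP · A = 11400 × 3.66 = 41600 N.

F ≈ 41.6 kN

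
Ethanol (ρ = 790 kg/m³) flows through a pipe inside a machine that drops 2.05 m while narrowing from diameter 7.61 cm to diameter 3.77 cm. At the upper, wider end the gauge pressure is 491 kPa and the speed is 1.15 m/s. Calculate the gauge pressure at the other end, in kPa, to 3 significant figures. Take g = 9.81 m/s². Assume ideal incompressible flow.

499 kPa

By continuity, v₂ = v₁·A₁/A₂ = 1.15·(45.5/11.2) = 4.69 m/s.
Energy conservation along the streamline gives P₂ = P₁ − ½ρ(v₂² − v₁²) − ρg(h₂ − h₁).
P₂ = 491000 + ½·790·(1.15² − 4.69²) − 790·9.81·(−2.05) = 491000 + (-8150) − (-15900) = 499000 Pa.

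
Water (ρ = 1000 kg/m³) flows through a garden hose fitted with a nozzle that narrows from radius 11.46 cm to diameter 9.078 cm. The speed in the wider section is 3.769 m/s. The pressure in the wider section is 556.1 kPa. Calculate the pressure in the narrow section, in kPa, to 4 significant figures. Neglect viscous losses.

The volume flow rate is constant, so v₂ = (A₁/A₂)v₁ = (412.6/64.72)·3.769 = 24.03 m/s.
With no height change, Bernoulli's equation is P₁ + ½ρv₁² = P₂ + ½ρv₂².
P₂ = P₁ − ½ρ(v₂² − v₁²) = 556100 − ½·1000·(24.03² − 3.769²) = 556100 − 281500 = 274600 Pa.

P₂ ≈ 274.6 kPa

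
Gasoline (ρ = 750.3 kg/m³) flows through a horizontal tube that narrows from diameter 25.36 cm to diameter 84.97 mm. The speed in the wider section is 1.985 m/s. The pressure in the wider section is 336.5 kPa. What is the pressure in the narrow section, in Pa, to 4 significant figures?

By continuity, v₂ = v₁·A₁/A₂ = 1.985·(505.1/56.70) = 17.68 m/s.
Along the horizontal streamline, P + ½ρv² is constant.
P₂ = P₁ − ½ρ(v₂² − v₁²) = 336500 − ½·750.3·(17.68² − 1.985²) = 336500 − 115800 = 220700 Pa.

P₂ ≈ 220700 Pa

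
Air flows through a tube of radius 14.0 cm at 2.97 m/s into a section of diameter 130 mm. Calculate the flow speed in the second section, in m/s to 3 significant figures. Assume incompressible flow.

By continuity, v₂ = v₁·A₁/A₂ = 2.97·(616/133) = 13.8 m/s.

v₂ ≈ 13.8 m/s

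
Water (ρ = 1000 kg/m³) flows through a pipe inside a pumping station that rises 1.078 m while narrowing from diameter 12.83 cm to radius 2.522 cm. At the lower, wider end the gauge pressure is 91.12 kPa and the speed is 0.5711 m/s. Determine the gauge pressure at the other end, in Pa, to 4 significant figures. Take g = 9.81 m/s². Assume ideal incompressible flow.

Continuity gives A₁v₁ = A₂v₂, so v₂ = (129.3 cm²)/(19.98 cm²) × 0.5711 m/s = 3.695 m/s.
Energy conservation along the streamline gives P₂ = P₁ − ½ρ(v₂² − v₁²) − ρg(h₂ − h₁).
P₂ = 91120 + ½·1000·(0.5711² − 3.695²) − 1000·9.81·(+1.078) = 91120 + (-6663) − (10580) = 73880 Pa.

P₂ = 73880 Pa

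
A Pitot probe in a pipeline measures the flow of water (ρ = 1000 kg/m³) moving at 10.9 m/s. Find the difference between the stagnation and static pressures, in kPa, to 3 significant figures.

The dynamic pressure equals the rise in static pressure at the stagnation point: ΔP = ½ρv².
ΔP = ½·1000·10.9² = 59400 Pa.

59.4 kPa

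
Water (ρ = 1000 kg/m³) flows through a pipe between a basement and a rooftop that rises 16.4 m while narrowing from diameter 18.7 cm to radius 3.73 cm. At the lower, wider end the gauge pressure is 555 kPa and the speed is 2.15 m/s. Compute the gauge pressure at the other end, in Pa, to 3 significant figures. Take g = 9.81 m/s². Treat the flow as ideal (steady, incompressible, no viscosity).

P₂ ≈ 305000 Pa

The volume flow rate is constant, so v₂ = (A₁/A₂)v₁ = (275/43.7)·2.15 = 13.5 m/s.
Bernoulli: P₁ + ½ρv₁² + ρg h₁ = P₂ + ½ρv₂² + ρg h₂, so P₂ = P₁ + ½ρ(v₁² − v₂²) − ρg(h₂ − h₁).
P₂ = 555000 + ½·1000·(2.15² − 13.5²) − 1000·9.81·(+16.4) = 555000 + (-88900) − (161000) = 305000 Pa.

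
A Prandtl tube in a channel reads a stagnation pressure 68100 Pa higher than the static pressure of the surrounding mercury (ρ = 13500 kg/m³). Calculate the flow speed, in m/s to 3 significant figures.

v ≈ 3.18 m/s

The dynamic pressure equals the rise in static pressure at the stagnation point: ΔP = ½ρv².
v = √(2ΔP/ρ) = √(2·68100/13500) = 3.18 m/s.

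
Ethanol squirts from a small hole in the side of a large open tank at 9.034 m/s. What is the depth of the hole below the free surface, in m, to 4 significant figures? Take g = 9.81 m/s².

h = 4.160 m

For a small hole in a large open tank, ½v² = gh, giving h = v²/(2g).
h = 9.034²/(2·9.81) = 81.61/19.62 = 4.160 m.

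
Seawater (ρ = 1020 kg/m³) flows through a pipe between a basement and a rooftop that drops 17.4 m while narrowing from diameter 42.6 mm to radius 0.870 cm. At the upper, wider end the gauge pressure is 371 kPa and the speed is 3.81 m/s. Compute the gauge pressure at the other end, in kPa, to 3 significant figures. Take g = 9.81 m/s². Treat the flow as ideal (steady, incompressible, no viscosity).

P₂ ≈ 287 kPa

By continuity, v₂ = v₁·A₁/A₂ = 3.81·(14.3/2.38) = 22.8 m/s.
Bernoulli: P₁ + ½ρv₁² + ρg h₁ = P₂ + ½ρv₂² + ρg h₂, so P₂ = P₁ + ½ρ(v₁² − v₂²) − ρg(h₂ − h₁).
P₂ = 371000 + ½·1020·(3.81² − 22.8²) − 1020·9.81·(−17.4) = 371000 + (-259000) − (-174000) = 287000 Pa.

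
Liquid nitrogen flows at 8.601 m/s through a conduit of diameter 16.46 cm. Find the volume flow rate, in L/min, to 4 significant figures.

Q = A·v = 0.02128 m² × 8.601 m/s = 0.1830 m³/s.
Converting: 0.1830 m³/s × 60000 = 10980 L/min.

Q = 10980 L/min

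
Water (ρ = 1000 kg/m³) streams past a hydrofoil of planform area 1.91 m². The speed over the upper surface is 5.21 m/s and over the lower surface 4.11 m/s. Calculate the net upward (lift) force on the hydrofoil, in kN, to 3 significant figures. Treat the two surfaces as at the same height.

F ≈ 9.79 kN

With equal heights on the two surfaces, Bernoulli gives P_lower − P_upper = ½ρ(v_upper² − v_lower²).
ΔP = ½·1000·(5.21² − 4.11²) = 5130 Pa.
Lift = ΔP · A = 5130 × 1.91 = 9790 N.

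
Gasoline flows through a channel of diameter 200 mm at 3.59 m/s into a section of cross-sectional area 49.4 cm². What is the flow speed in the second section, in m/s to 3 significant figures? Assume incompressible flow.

Mass conservation (A₁v₁ = A₂v₂) gives v₂ = 3.59 × 314/49.4 = 22.8 m/s.

22.8 m/s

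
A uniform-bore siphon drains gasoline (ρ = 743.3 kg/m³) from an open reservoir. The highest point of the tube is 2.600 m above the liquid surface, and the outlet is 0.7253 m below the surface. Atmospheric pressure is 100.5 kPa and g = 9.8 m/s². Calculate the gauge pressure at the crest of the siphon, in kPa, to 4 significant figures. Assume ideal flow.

P_gauge ≈ -24.22 kPa

Bernoulli surface→outlet gives ½v² = g·h_out, so v = √(2·9.8·0.7253) = 3.770 m/s.
Continuity keeps v the same throughout the tube; from surface to crest, P_atm + 0 = P_top + ½ρv² + ρg·h_top.
P_top = 100500 − ½·743.3·3.770² − 743.3·9.8·2.600 = 76280 Pa. So P_gauge = P_top − P_atm = -24220 Pa.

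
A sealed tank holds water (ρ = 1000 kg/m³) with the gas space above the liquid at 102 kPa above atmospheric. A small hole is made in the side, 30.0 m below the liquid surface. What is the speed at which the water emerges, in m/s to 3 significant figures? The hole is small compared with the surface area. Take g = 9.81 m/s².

Take point 1 at the surface (v₁ ≈ 0) and point 2 at the hole (at atmospheric pressure). Bernoulli: P₁ + ρg h = P_atm + ½ρv₂².
With P₁ − P_atm = 102000 Pa, v₂ = √(2gh + 2ΔP/ρ) = √(2·9.81·30.0 + 2·102000/1000) = 28.2 m/s.

v ≈ 28.2 m/s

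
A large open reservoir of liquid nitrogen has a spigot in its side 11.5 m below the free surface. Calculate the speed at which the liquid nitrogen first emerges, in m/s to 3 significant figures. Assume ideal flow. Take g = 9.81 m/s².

v = 15.0 m/s

The surface is effectively still and both ends are open, so ½v² = gh and v = √(2·9.81·11.5) = 15.0 m/s.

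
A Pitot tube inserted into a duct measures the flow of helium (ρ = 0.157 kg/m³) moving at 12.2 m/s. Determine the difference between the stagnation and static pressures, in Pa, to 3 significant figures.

11.7 Pa

At the stagnation point the flow is brought to rest, so Bernoulli gives P_stag − P_static = ½ρv².
ΔP = ½·0.157·12.2² = 11.7 Pa.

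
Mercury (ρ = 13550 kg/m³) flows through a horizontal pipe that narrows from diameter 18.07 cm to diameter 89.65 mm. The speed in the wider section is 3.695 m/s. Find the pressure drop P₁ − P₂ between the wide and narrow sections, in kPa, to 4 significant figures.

ΔP ≈ 1434 kPa

By continuity, v₂ = v₁·A₁/A₂ = 3.695·(256.5/63.12) = 15.01 m/s.
Along the horizontal streamline, P + ½ρv² is constant.
P₁ − P₂ = ½·13550·(15.01² − 3.695²) = ½·13550·211.7 = 1434000 Pa.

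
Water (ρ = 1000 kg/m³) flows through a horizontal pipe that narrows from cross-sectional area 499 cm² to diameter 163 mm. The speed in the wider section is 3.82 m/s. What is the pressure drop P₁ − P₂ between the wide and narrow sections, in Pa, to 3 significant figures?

Mass conservation (A₁v₁ = A₂v₂) gives v₂ = 3.82 × 499/209 = 9.13 m/s.
Along the horizontal streamline, P + ½ρv² is constant.
P₁ − P₂ = ½·1000·(9.13² − 3.82²) = ½·1000·68.9 = 34400 Pa.

34400 Pa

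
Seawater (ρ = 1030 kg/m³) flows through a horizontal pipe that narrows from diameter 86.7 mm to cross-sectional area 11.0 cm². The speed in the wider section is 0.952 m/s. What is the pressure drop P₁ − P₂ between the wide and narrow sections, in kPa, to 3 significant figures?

Continuity gives A₁v₁ = A₂v₂, so v₂ = (59.0 cm²)/(11.0 cm²) × 0.952 m/s = 5.11 m/s.
With no height change, Bernoulli's equation is P₁ + ½ρv₁² = P₂ + ½ρv₂².
P₁ − P₂ = ½·1030·(5.11² − 0.952²) = ½·1030·25.2 = 13000 Pa.

ΔP = 13.0 kPa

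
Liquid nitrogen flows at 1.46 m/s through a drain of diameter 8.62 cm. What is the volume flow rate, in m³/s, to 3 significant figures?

Q ≈ 0.00852 m³/s

Q = A·v = 0.00584 m² × 1.46 m/s = 0.00852 m³/s.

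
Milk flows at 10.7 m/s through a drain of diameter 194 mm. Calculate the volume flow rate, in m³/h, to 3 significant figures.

Q ≈ 1140 m³/h

Q = A·v = 0.0296 m² × 10.7 m/s = 0.316 m³/s.
Converting: 0.316 m³/s × 3600 = 1140 m³/h.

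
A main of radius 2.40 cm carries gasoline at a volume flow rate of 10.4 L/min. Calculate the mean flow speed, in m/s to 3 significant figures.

Q = 10.4 L/min = 0.000173 m³/s.
v = Q/A = 0.000173 / 0.00181 = 0.0958 m/s.

v ≈ 0.0958 m/s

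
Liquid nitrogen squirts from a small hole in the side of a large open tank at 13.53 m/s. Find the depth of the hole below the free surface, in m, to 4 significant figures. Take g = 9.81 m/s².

h = 9.330 m

For a small hole in a large open tank, ½v² = gh, giving h = v²/(2g).
h = 13.53²/(2·9.81) = 183.1/19.62 = 9.330 m.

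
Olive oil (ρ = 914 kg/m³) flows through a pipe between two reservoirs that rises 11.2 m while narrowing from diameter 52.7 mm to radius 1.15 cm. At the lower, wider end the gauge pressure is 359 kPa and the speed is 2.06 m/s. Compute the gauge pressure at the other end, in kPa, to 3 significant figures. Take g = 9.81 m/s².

The volume flow rate is constant, so v₂ = (A₁/A₂)v₁ = (21.8/4.15)·2.06 = 10.8 m/s.
Energy conservation along the streamline gives P₂ = P₁ − ½ρ(v₂² − v₁²) − ρg(h₂ − h₁).
P₂ = 359000 + ½·914·(2.06² − 10.8²) − 914·9.81·(+11.2) = 359000 + (-51500) − (100000) = 207000 Pa.

207 kPa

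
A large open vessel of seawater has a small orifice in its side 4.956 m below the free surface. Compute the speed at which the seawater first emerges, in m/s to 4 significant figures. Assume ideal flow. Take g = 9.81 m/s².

v ≈ 9.861 m/s

The surface is effectively still and both ends are open, so ½v² = gh and v = √(2·9.81·4.956) = 9.861 m/s.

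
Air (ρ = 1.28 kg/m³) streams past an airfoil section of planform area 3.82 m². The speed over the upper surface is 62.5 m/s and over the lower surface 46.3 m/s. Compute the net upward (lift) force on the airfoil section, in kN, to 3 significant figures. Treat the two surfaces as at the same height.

From P + ½ρv² = const at equal height, P_low − P_up = ½ρ(v_up² − v_low²).
ΔP = ½·1.28·(62.5² − 46.3²) = 1130 Pa.
Lift = ΔP · A = 1130 × 3.82 = 4310 N.

F = 4.31 kN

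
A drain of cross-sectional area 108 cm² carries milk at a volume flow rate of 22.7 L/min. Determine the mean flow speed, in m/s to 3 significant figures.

Q = 22.7 L/min = 0.000378 m³/s.
v = Q/A = 0.000378 / 0.0108 = 0.0350 m/s.

v ≈ 0.0350 m/s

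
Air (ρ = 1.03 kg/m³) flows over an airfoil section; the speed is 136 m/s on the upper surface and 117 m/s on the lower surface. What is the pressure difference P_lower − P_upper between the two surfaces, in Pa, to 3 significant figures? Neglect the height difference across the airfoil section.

2480 Pa

The pressure is lower where the speed is higher: ΔP = ½ρ(v_up² − v_low²).
ΔP = ½·1.03·(136² − 117²) = 2480 Pa.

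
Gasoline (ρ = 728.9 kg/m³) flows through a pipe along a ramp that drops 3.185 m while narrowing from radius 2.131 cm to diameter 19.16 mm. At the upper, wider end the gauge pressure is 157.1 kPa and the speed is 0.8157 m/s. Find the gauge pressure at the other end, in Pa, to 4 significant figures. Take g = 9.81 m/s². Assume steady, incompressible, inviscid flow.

Mass conservation (A₁v₁ = A₂v₂) gives v₂ = 0.8157 × 14.27/2.883 = 4.036 m/s.
Applying Bernoulli between the two ends and solving for P₂: P₂ = P₁ + ½ρ(v₁² − v₂²) − ρgΔh.
P₂ = 157100 + ½·728.9·(0.8157² − 4.036²) − 728.9·9.81·(−3.185) = 157100 + (-5695) − (-22770) = 174200 Pa.

174200 Pa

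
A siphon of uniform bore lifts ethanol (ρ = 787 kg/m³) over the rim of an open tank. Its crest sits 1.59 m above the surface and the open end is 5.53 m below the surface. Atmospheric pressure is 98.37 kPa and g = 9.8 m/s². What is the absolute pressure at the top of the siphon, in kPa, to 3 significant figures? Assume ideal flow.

From the surface to the outlet (both open to atmosphere, surface at rest): v = √(2g·h_out) = √(2·9.8·5.53) = 10.4 m/s.
With constant cross-section the crest speed equals v; applying Bernoulli from the surface up to the crest, P_top = P_atm − ½ρv² − ρg·h_top.
P_top = 98370 − ½·787·10.4² − 787·9.8·1.59 = 43500 Pa.

43.5 kPa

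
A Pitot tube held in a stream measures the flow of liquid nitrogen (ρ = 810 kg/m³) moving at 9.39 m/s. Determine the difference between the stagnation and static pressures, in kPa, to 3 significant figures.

At the stagnation point the flow is brought to rest, so Bernoulli gives P_stag − P_static = ½ρv².
ΔP = ½·810·9.39² = 35700 Pa.

35.7 kPa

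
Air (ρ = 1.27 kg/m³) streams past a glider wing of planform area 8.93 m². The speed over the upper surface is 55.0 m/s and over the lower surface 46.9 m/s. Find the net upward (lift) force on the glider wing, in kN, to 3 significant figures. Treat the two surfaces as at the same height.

F ≈ 4.68 kN

The faster flow above has the lower pressure; Bernoulli (same height) gives ΔP = ½ρ(v_up² − v_low²).
ΔP = ½·1.27·(55.0² − 46.9²) = 524 Pa.
Lift = ΔP · A = 524 × 8.93 = 4680 N.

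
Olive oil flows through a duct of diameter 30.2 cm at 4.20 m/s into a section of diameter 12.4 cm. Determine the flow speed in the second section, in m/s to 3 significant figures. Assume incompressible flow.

v₂ = 24.9 m/s

Continuity gives A₁v₁ = A₂v₂, so v₂ = (716 cm²)/(121 cm²) × 4.20 m/s = 24.9 m/s.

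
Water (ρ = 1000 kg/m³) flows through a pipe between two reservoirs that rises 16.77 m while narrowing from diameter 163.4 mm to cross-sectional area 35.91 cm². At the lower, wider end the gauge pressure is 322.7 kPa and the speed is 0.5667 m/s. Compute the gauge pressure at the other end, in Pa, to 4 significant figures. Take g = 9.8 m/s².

The volume flow rate is constant, so v₂ = (A₁/A₂)v₁ = (209.7/35.91)·0.5667 = 3.309 m/s.
Applying Bernoulli between the two ends and solving for P₂: P₂ = P₁ + ½ρ(v₁² − v₂²) − ρgΔh.
P₂ = 322700 + ½·1000·(0.5667² − 3.309²) − 1000·9.8·(+16.77) = 322700 + (-5315) − (164300) = 153000 Pa.

P₂ = 153000 Pa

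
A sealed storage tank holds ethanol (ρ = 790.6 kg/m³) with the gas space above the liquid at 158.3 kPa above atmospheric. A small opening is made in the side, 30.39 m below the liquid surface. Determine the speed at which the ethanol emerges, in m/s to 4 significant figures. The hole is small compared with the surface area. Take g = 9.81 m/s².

v = 31.57 m/s

Take point 1 at the surface (v₁ ≈ 0) and point 2 at the hole (at atmospheric pressure). Bernoulli: P₁ + ρg h = P_atm + ½ρv₂².
With P₁ − P_atm = 158300 Pa, v₂ = √(2gh + 2ΔP/ρ) = √(2·9.81·30.39 + 2·158300/790.6) = 31.57 m/s.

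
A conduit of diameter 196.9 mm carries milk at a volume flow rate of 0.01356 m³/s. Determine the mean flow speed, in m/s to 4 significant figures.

Q = 0.01356 m³/s = 0.01356 m³/s.
v = Q/A = 0.01356 / 0.03045 = 0.4453 m/s.

0.4453 m/s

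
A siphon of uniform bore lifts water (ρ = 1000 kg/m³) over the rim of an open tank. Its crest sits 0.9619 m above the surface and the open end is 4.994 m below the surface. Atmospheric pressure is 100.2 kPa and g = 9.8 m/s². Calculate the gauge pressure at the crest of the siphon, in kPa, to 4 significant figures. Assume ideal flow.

Bernoulli surface→outlet gives ½v² = g·h_out, so v = √(2·9.8·4.994) = 9.894 m/s.
The bore is uniform, so the speed at the crest is the same v. Bernoulli surface→crest: P_atm = P_top + ½ρv² + ρg·h_top.
P_top = 100200 − ½·1000·9.894² − 1000·9.8·0.9619 = 41830 Pa. So P_gauge = P_top − P_atm = -58370 Pa.

P_gauge = -58.37 kPa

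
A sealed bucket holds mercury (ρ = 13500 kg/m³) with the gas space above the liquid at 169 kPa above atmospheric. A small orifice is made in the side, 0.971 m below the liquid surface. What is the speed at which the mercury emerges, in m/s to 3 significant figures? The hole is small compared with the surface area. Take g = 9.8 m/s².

v = 6.64 m/s

Take point 1 at the surface (v₁ ≈ 0) and point 2 at the hole (at atmospheric pressure). Bernoulli: P₁ + ρg h = P_atm + ½ρv₂².
With P₁ − P_atm = 169000 Pa, v₂ = √(2gh + 2ΔP/ρ) = √(2·9.8·0.971 + 2·169000/13500) = 6.64 m/s.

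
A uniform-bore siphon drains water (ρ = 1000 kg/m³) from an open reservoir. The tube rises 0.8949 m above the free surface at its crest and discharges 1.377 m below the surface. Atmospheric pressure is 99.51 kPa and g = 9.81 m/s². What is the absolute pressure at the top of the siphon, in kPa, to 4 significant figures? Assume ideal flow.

Bernoulli surface→outlet gives ½v² = g·h_out, so v = √(2·9.81·1.377) = 5.198 m/s.
With constant cross-section the crest speed equals v; applying Bernoulli from the surface up to the crest, P_top = P_atm − ½ρv² − ρg·h_top.
P_top = 99510 − ½·1000·5.198² − 1000·9.81·0.8949 = 77220 Pa.

P_top = 77.22 kPa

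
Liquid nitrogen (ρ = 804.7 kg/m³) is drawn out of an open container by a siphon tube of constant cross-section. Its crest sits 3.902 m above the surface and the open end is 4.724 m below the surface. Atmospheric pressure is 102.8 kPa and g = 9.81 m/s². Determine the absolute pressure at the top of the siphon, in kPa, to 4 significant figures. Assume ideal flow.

From the surface to the outlet (both open to atmosphere, surface at rest): v = √(2g·h_out) = √(2·9.81·4.724) = 9.627 m/s.
With constant cross-section the crest speed equals v; applying Bernoulli from the surface up to the crest, P_top = P_atm − ½ρv² − ρg·h_top.
P_top = 102800 − ½·804.7·9.627² − 804.7·9.81·3.902 = 34710 Pa.

P_top = 34.71 kPa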